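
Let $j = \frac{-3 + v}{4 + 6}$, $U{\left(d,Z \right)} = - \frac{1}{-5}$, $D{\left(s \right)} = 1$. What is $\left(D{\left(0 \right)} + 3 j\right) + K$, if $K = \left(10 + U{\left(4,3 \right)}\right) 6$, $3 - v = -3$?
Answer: $\frac{631}{10} \approx 63.1$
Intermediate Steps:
$v = 6$ ($v = 3 - -3 = 3 + 3 = 6$)
$U{\left(d,Z \right)} = \frac{1}{5}$ ($U{\left(d,Z \right)} = \left(-1\right) \left(- \frac{1}{5}\right) = \frac{1}{5}$)
$j = \frac{3}{10}$ ($j = \frac{-3 + 6}{4 + 6} = \frac{3}{10} \approx 0.3$)
$K = \frac{306}{5}$ ($K = \left(10 + \frac{1}{5}\right) 6 = \frac{51}{5} \cdot 6 = \frac{306}{5} \approx 61.2$)
$\left(D{\left(0 \right)} + 3 j\right) + K = \left(1 + 3 \cdot \frac{3}{10}\right) + \frac{306}{5} = \left(1 + \frac{9}{10}\right) + \frac{306}{5} = \frac{19}{10} + \frac{306}{5} = \frac{631}{10}$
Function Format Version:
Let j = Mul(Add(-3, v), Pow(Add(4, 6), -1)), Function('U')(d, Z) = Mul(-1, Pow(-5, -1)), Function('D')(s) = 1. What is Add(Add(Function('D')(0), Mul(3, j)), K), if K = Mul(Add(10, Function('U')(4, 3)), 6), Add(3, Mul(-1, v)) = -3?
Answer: Rational(631, 10) ≈ 63.100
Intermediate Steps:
v = 6 (v = Add(3, Mul(-1, -3)) = Add(3, 3) = 6)
Function('U')(d, Z) = Rational(1, 5) (Function('U')(d, Z) = Mul(-1, Rational(-1, 5)) = Rational(1, 5))
j = Rational(3, 10) (j = Mul(Add(-3, 6), Pow(Add(4, 6), -1)) = Mul(3, Pow(10, -1)) = Mul(3, Rational(1, 10)) = Rational(3, 10) ≈ 0.30000)
K = Rational(306, 5) (K = Mul(Add(10, Rational(1, 5)), 6) = Mul(Rational(51, 5), 6) = Rational(306, 5) ≈ 61.200)
Add(Add(Function('D')(0), Mul(3, j)), K) = Add(Add(1, Mul(3, Rational(3, 10))), Rational(306, 5)) = Add(Add(1, Rational(9, 10)), Rational(306, 5)) = Add(Rational(19, 10), Rational(306, 5)) = Rational(631, 10)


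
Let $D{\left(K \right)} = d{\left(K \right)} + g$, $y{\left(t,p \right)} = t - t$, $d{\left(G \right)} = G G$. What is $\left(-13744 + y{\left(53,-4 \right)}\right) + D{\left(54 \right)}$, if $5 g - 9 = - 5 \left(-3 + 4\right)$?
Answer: $- \frac{54136}{5} \approx -10827.0$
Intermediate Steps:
$d{\left(G \right)} = G^{2}$
$y{\left(t,p \right)} = 0$
$g = \frac{4}{5}$ ($g = \frac{9}{5} + \frac{\left(-5\right) \left(-3 + 4\right)}{5} = \frac{9}{5} + \frac{\left(-5\right) 1}{5} = \frac{9}{5} + \frac{1}{5} \left(-5\right) = \frac{9}{5} - 1 = \frac{4}{5} \approx 0.8$)
$D{\left(K \right)} = \frac{4}{5} + K^{2}$ ($D{\left(K \right)} = K^{2} + \frac{4}{5} = \frac{4}{5} + K^{2}$)
$\left(-13744 + y{\left(53,-4 \right)}\right) + D{\left(54 \right)} = \left(-13744 + 0\right) + \left(\frac{4}{5} + 54^{2}\right) = -13744 + \left(\frac{4}{5} + 2916\right) = -13744 + \frac{14584}{5} = - \frac{54136}{5}$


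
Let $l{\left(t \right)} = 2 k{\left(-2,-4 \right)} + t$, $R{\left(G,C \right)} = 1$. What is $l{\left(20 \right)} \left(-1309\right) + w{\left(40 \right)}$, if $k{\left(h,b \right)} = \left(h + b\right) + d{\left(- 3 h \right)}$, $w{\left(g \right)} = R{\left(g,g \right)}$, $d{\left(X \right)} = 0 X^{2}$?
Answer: $-10471$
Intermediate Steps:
$d{\left(X \right)} = 0$
$w{\left(g \right)} = 1$
$k{\left(h,b \right)} = b + h$ ($k{\left(h,b \right)} = \left(h + b\right) + 0 = \left(b + h\right) + 0 = b + h$)
$l{\left(t \right)} = -12 + t$ ($l{\left(t \right)} = 2 \left(-4 - 2\right) + t = 2 \left(-6\right) + t = -12 + t$)
$l{\left(20 \right)} \left(-1309\right) + w{\left(40 \right)} = \left(-12 + 20\right) \left(-1309\right) + 1 = 8 \left(-1309\right) + 1 = -10472 + 1 = -10471$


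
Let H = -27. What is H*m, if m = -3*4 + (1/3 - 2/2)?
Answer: 342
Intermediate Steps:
m = -38/3 (m = -12 + (1*(⅓) - 2*½) = -12 + (⅓ - 1) = -12 - ⅔ = -38/3 ≈ -12.667)
H*m = -27*(-38/3) = 342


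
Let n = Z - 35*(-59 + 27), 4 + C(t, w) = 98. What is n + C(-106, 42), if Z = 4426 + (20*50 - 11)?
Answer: 6629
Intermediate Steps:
C(t, w) = 94 (C(t, w) = -4 + 98 = 94)
Z = 5415 (Z = 4426 + (1000 - 11) = 4426 + 989 = 5415)
n = 6535 (n = 5415 - 35*(-59 + 27) = 5415 - 35*(-32) = 5415 - 1*(-1120) = 5415 + 1120 = 6535)
n + C(-106, 42) = 6535 + 94 = 6629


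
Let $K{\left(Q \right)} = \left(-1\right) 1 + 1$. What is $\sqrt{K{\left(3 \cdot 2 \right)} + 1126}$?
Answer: $\sqrt{1126} \approx 33.556$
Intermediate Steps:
$K{\left(Q \right)} = 0$ ($K{\left(Q \right)} = -1 + 1 = 0$)
$\sqrt{K{\left(3 \cdot 2 \right)} + 1126} = \sqrt{0 + 1126} = \sqrt{1126}$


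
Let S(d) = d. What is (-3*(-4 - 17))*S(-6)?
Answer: -378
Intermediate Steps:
(-3*(-4 - 17))*S(-6) = -3*(-4 - 17)*(-6) = -3*(-21)*(-6) = 63*(-6) = -378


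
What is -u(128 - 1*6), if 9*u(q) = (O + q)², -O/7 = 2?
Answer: -1296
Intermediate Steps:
O = -14 (O = -7*2 = -14)
u(q) = (-14 + q)²/9
-u(128 - 1*6) = -(-14 + (128 - 1*6))²/9 = -(-14 + (128 - 6))²/9 = -(-14 + 122)²/9 = -108²/9 = -11664/9 = -1*1296 = -1296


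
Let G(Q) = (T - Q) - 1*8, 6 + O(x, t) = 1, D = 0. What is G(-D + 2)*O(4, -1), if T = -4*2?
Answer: 90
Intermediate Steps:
O(x, t) = -5 (O(x, t) = -6 + 1 = -5)
T = -8
G(Q) = -16 - Q (G(Q) = (-8 - Q) - 1*8 = (-8 - Q) - 8 = -16 - Q)
G(-D + 2)*O(4, -1) = (-16 - (-1*0 + 2))*(-5) = (-16 - (0 + 2))*(-5) = (-16 - 1*2)*(-5) = (-16 - 2)*(-5) = -18*(-5) = 90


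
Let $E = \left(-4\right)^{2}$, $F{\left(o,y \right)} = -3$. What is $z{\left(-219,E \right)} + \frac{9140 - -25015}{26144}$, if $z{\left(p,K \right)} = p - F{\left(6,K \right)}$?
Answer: $- \frac{5612949}{26144} \approx -214.69$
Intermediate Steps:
$E = 16$
$z{\left(p,K \right)} = 3 + p$ ($z{\left(p,K \right)} = p - -3 = p + 3 = 3 + p$)
$z{\left(-219,E \right)} + \frac{9140 - -25015}{26144} = \left(3 - 219\right) + \frac{9140 - -25015}{26144} = -216 + \left(9140 + 25015\right) \frac{1}{26144} = -216 + 34155 \cdot \frac{1}{26144} = -216 + \frac{34155}{26144} = - \frac{5612949}{26144}$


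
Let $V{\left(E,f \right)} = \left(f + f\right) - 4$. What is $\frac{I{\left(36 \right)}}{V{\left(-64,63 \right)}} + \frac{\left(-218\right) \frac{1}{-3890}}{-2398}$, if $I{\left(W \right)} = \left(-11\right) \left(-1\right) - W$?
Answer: $- \frac{267468}{1305095} \approx -0.20494$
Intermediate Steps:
$V{\left(E,f \right)} = -4 + 2 f$ ($V{\left(E,f \right)} = 2 f - 4 = -4 + 2 f$)
$I{\left(W \right)} = 11 - W$
$\frac{I{\left(36 \right)}}{V{\left(-64,63 \right)}} + \frac{\left(-218\right) \frac{1}{-3890}}{-2398} = \frac{11 - 36}{-4 + 2 \cdot 63} + \frac{\left(-218\right) \frac{1}{-3890}}{-2398} = \frac{11 - 36}{-4 + 126} + \left(-218\right) \left(- \frac{1}{3890}\right) \left(- \frac{1}{2398}\right) = - \frac{25}{122} + \frac{109}{1945} \left(- \frac{1}{2398}\right) = \left(-25\right) \frac{1}{122} - \frac{1}{42790} = - \frac{25}{122} - \frac{1}{42790} = - \frac{267468}{1305095}$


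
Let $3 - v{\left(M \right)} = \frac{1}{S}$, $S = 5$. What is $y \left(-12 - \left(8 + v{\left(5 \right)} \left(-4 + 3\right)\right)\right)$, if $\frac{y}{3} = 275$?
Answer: $-14190$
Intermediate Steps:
$y = 825$ ($y = 3 \cdot 275 = 825$)
$v{\left(M \right)} = \frac{14}{5}$ ($v{\left(M \right)} = 3 - \frac{1}{5} = \frac{14}{5}$)
$y \left(-12 - \left(8 + v{\left(5 \right)} \left(-4 + 3\right)\right)\right) = 825 \left(-12 - \left(8 + \frac{14 \left(-4 + 3\right)}{5}\right)\right) = 825 \left(-12 - \left(8 + \frac{14}{5} \left(-1\right)\right)\right) = 825 \left(-12 - \left(8 - \frac{14}{5}\right)\right) = 825 \left(-12 - \frac{26}{5}\right) = 825 \left(- \frac{86}{5}\right) = -14190$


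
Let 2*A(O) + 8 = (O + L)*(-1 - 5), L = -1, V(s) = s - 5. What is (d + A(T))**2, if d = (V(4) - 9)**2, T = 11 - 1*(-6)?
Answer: 2304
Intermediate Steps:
V(s) = -5 + s
T = 17 (T = 11 + 6 = 17)
d = 100 (d = ((-5 + 4) - 9)**2 = (-1 - 9)**2 = (-10)**2 = 100)
A(O) = -1 - 3*O (A(O) = -4 + ((O - 1)*(-1 - 5))/2 = -4 + ((-1 + O)*(-6))/2 = -4 + (6 - 6*O)/2 = -4 + (3 - 3*O) = -1 - 3*O)
(d + A(T))**2 = (100 + (-1 - 3*17))**2 = (100 + (-1 - 51))**2 = (100 - 52)**2 = 48**2 = 2304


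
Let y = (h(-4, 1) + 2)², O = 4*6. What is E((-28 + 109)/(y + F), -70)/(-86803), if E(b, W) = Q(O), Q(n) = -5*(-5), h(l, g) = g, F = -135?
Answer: -25/86803 ≈ -0.00028801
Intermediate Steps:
O = 24
y = 9 (y = (1 + 2)² = 3² = 9)
Q(n) = 25
E(b, W) = 25
E((-28 + 109)/(y + F), -70)/(-86803) = 25/(-86803) = 25*(-1/86803) = -25/86803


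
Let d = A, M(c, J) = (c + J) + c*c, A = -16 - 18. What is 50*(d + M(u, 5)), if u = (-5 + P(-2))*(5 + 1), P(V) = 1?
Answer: 26150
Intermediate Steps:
u = -24 (u = (-5 + 1)*(5 + 1) = -4*6 = -24)
A = -34
M(c, J) = J + c + c² (M(c, J) = (J + c) + c² = J + c + c²)
d = -34
50*(d + M(u, 5)) = 50*(-34 + (5 - 24 + (-24)²)) = 50*(-34 + (5 - 24 + 576)) = 50*(-34 + 557) = 50*523 = 26150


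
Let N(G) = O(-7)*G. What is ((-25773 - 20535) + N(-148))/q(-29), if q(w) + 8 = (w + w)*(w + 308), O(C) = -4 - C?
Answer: 23376/8095 ≈ 2.8877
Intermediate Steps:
N(G) = 3*G (N(G) = (-4 - 1*(-7))*G = (-4 + 7)*G = 3*G)
q(w) = -8 + 2*w*(308 + w) (q(w) = -8 + (w + w)*(w + 308) = -8 + (2*w)*(308 + w) = -8 + 2*w*(308 + w))
((-25773 - 20535) + N(-148))/q(-29) = ((-25773 - 20535) + 3*(-148))/(-8 + 2*(-29)² + 616*(-29)) = (-46308 - 444)/(-8 + 2*841 - 17864) = -46752/(-8 + 1682 - 17864) = -46752/(-16190) = -46752*(-1/16190) = 23376/8095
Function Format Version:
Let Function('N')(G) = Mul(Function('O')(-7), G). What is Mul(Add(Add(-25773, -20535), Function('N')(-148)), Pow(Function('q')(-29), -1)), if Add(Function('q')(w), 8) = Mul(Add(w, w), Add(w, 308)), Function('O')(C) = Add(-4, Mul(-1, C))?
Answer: Rational(23376, 8095) ≈ 2.8877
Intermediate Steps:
Function('N')(G) = Mul(3, G) (Function('N')(G) = Mul(Add(-4, Mul(-1, -7)), G) = Mul(Add(-4, 7), G) = Mul(3, G))
Function('q')(w) = Add(-8, Mul(2, w, Add(308, w))) (Function('q')(w) = Add(-8, Mul(Add(w, w), Add(w, 308))) = Add(-8, Mul(Mul(2, w), Add(308, w))) = Add(-8, Mul(2, w, Add(308, w))))
Mul(Add(Add(-25773, -20535), Function('N')(-148)), Pow(Function('q')(-29), -1)) = Mul(Add(Add(-25773, -20535), Mul(3, -148)), Pow(Add(-8, Mul(2, Pow(-29, 2)), Mul(616, -29)), -1)) = Mul(Add(-46308, -444), Pow(Add(-8, Mul(2, 841), -17864), -1)) = Mul(-46752, Pow(Add(-8, 1682, -17864), -1)) = Mul(-46752, Pow(-16190, -1)) = Mul(-46752, Rational(-1, 16190)) = Rational(23376, 8095)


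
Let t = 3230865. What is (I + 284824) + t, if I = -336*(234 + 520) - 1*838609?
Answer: 2423736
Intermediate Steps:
I = -1091953 (I = -336*754 - 838609 = -253344 - 838609 = -1091953)
(I + 284824) + t = (-1091953 + 284824) + 3230865 = -807129 + 3230865 = 2423736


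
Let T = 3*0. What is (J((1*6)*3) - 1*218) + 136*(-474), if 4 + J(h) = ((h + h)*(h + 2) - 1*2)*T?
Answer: -64686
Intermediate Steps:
T = 0
J(h) = -4 (J(h) = -4 + ((h + h)*(h + 2) - 1*2)*0 = -4 + ((2*h)*(2 + h) - 2)*0 = -4 + (2*h*(2 + h) - 2)*0 = -4 + (-2 + 2*h*(2 + h))*0 = -4 + 0 = -4)
(J((1*6)*3) - 1*218) + 136*(-474) = (-4 - 1*218) + 136*(-474) = (-4 - 218) - 64464 = -222 - 64464 = -64686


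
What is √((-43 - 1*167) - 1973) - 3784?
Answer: -3784 + I*√2183 ≈ -3784.0 + 46.723*I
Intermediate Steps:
√((-43 - 1*167) - 1973) - 3784 = √((-43 - 167) - 1973) - 3784 = √(-210 - 1973) - 3784 = √(-2183) - 3784 = I*√2183 - 3784 = -3784 + I*√2183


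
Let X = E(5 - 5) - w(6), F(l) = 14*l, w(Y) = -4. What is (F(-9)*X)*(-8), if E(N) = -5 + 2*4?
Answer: 7056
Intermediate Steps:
E(N) = 3 (E(N) = -5 + 8 = 3)
X = 7 (X = 3 - 1*(-4) = 3 + 4 = 7)
(F(-9)*X)*(-8) = ((14*(-9))*7)*(-8) = -126*7*(-8) = -882*(-8) = 7056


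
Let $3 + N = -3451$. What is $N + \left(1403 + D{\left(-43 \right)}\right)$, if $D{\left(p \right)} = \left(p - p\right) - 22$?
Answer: $-2073$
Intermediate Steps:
$N = -3454$ ($N = -3 - 3451 = -3454$)
$D{\left(p \right)} = -22$ ($D{\left(p \right)} = 0 - 22 = -22$)
$N + \left(1403 + D{\left(-43 \right)}\right) = -3454 + \left(1403 - 22\right) = -3454 + 1381 = -2073$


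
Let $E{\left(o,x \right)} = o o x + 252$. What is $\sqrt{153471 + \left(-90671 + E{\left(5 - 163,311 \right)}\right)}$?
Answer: $2 \sqrt{1956714} \approx 2797.7$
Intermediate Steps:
$E{\left(o,x \right)} = 252 + x o^{2}$ ($E{\left(o,x \right)} = o^{2} x + 252 = x o^{2} + 252 = 252 + x o^{2}$)
$\sqrt{153471 + \left(-90671 + E{\left(5 - 163,311 \right)}\right)} = \sqrt{153471 - \left(90419 - 311 \left(5 - 163\right)^{2}\right)} = \sqrt{153471 + \left(-90671 + \left(252 + 311 \left(-158\right)^{2}\right)\right)} = \sqrt{153471 + \left(-90671 + \left(252 + 311 \cdot 24964\right)\right)} = \sqrt{153471 + \left(-90671 + \left(252 + 7763804\right)\right)} = \sqrt{153471 + \left(-90671 + 7764056\right)} = \sqrt{153471 + 7673385} = \sqrt{7826856} = 2 \sqrt{1956714}$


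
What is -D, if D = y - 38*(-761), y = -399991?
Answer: 371073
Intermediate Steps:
D = -371073 (D = -399991 - 38*(-761) = -399991 + 28918 = -371073)
-D = -1*(-371073) = 371073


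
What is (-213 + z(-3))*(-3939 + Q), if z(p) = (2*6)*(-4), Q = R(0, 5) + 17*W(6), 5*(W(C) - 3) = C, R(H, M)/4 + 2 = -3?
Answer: 5073318/5 ≈ 1.0147e+6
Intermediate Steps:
R(H, M) = -20 (R(H, M) = -8 + 4*(-3) = -8 - 12 = -20)
W(C) = 3 + C/5
Q = 257/5 (Q = -20 + 17*(3 + (1/5)*6) = -20 + 17*(3 + 6/5) = -20 + 17*(21/5) = -20 + 357/5 = 257/5 ≈ 51.400)
z(p) = -48 (z(p) = 12*(-4) = -48)
(-213 + z(-3))*(-3939 + Q) = (-213 - 48)*(-3939 + 257/5) = -261*(-19438/5) = 5073318/5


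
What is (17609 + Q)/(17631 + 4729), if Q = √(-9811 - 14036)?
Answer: 17609/22360 + I*√23847/22360 ≈ 0.78752 + 0.0069063*I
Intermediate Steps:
Q = I*√23847 (Q = √(-23847) = I*√23847 ≈ 154.42*I)
(17609 + Q)/(17631 + 4729) = (17609 + I*√23847)/(17631 + 4729) = (17609 + I*√23847)/22360 = (17609 + I*√23847)*(1/22360) = 17609/22360 + I*√23847/22360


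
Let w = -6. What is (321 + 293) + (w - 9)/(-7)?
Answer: 4313/7 ≈ 616.14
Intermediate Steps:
(321 + 293) + (w - 9)/(-7) = (321 + 293) + (-6 - 9)/(-7) = 614 - ⅐*(-15) = 614 + 15/7 = 4313/7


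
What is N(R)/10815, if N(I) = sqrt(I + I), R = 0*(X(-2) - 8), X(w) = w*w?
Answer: 0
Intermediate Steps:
X(w) = w**2
R = 0 (R = 0*((-2)**2 - 8) = 0*(4 - 8) = 0*(-4) = 0)
N(I) = sqrt(2)*sqrt(I) (N(I) = sqrt(2*I) = sqrt(2)*sqrt(I))
N(R)/10815 = (sqrt(2)*sqrt(0))/10815 = (sqrt(2)*0)*(1/10815) = 0*(1/10815) = 0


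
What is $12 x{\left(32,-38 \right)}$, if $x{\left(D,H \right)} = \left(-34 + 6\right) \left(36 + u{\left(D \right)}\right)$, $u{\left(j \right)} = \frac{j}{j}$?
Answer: $-12432$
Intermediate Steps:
$u{\left(j \right)} = 1$
$x{\left(D,H \right)} = -1036$ ($x{\left(D,H \right)} = \left(-34 + 6\right) \left(36 + 1\right) = \left(-28\right) 37 = -1036$)
$12 x{\left(32,-38 \right)} = 12 \left(-1036\right) = -12432$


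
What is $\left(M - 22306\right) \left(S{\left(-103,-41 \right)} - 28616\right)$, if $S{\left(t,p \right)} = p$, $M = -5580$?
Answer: $799129102$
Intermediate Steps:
$\left(M - 22306\right) \left(S{\left(-103,-41 \right)} - 28616\right) = \left(-5580 - 22306\right) \left(-41 - 28616\right) = \left(-27886\right) \left(-28657\right) = 799129102$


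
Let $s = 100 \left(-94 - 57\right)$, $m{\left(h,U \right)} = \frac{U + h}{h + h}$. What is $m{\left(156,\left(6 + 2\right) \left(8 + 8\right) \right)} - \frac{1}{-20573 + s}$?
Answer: $\frac{281429}{309166} \approx 0.91028$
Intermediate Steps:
$m{\left(h,U \right)} = \frac{U + h}{2 h}$
$s = -15100$ ($s = 100 \left(-151\right) = -15100$)
$m{\left(156,\left(6 + 2\right) \left(8 + 8\right) \right)} - \frac{1}{-20573 + s} = \frac{\left(6 + 2\right) \left(8 + 8\right) + 156}{2 \cdot 156} - \frac{1}{-20573 - 15100} = \frac{1}{2} \cdot \frac{1}{156} \left(8 \cdot 16 + 156\right) - \frac{1}{-35673} = \frac{1}{2} \cdot \frac{1}{156} \left(128 + 156\right) - - \frac{1}{35673} = \frac{1}{2} \cdot \frac{1}{156} \cdot 284 + \frac{1}{35673} = \frac{71}{78} + \frac{1}{35673} = \frac{281429}{309166}$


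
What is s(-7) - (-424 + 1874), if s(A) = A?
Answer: -1457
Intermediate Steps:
s(-7) - (-424 + 1874) = -7 - (-424 + 1874) = -7 - 1*1450 = -7 - 1450 = -1457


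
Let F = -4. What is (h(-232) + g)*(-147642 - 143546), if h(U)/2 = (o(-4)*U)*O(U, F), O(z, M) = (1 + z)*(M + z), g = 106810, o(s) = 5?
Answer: 36797517828280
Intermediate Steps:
h(U) = 10*U*(-4 + U² - 3*U) (h(U) = 2*((5*U)*(-4 + U + U² - 4*U)) = 2*((5*U)*(-4 + U² - 3*U)) = 2*(5*U*(-4 + U² - 3*U)) = 10*U*(-4 + U² - 3*U))
(h(-232) + g)*(-147642 - 143546) = (10*(-232)*(-4 + (-232)² - 3*(-232)) + 106810)*(-147642 - 143546) = (10*(-232)*(-4 + 53824 + 696) + 106810)*(-291188) = (10*(-232)*54516 + 106810)*(-291188) = (-126477120 + 106810)*(-291188) = -126370310*(-291188) = 36797517828280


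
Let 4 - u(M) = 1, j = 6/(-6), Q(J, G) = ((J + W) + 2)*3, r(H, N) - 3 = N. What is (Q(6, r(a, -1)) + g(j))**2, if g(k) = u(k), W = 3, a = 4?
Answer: 1296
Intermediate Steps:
r(H, N) = 3 + N
Q(J, G) = 15 + 3*J (Q(J, G) = ((J + 3) + 2)*3 = ((3 + J) + 2)*3 = (5 + J)*3 = 15 + 3*J)
j = -1 (j = 6*(-1/6) = -1)
u(M) = 3 (u(M) = 4 - 1*1 = 4 - 1 = 3)
g(k) = 3
(Q(6, r(a, -1)) + g(j))**2 = ((15 + 3*6) + 3)**2 = ((15 + 18) + 3)**2 = (33 + 3)**2 = 36**2 = 1296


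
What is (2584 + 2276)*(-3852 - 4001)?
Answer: -38165580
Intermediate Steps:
(2584 + 2276)*(-3852 - 4001) = 4860*(-7853) = -38165580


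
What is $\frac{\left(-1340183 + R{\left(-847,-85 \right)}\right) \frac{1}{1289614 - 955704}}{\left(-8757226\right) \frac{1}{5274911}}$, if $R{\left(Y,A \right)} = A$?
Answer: $\frac{1767448604037}{731031333415} \approx 2.4177$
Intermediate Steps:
$\frac{\left(-1340183 + R{\left(-847,-85 \right)}\right) \frac{1}{1289614 - 955704}}{\left(-8757226\right) \frac{1}{5274911}} = \frac{\left(-1340183 - 85\right) \frac{1}{1289614 - 955704}}{\left(-8757226\right) \frac{1}{5274911}} = \frac{\left(-1340268\right) \frac{1}{333910}}{\left(-8757226\right) \frac{1}{5274911}} = \frac{\left(-1340268\right) \frac{1}{333910}}{- \frac{8757226}{5274911}} = \left(- \frac{670134}{166955}\right) \left(- \frac{5274911}{8757226}\right) = \frac{1767448604037}{731031333415}$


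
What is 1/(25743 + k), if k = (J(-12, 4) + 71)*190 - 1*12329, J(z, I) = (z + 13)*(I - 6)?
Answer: 1/26524 ≈ 3.7702e-5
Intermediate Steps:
J(z, I) = (-6 + I)*(13 + z) (J(z, I) = (13 + z)*(-6 + I) = (-6 + I)*(13 + z))
k = 781 (k = ((-78 - 6*(-12) + 13*4 + 4*(-12)) + 71)*190 - 1*12329 = ((-78 + 72 + 52 - 48) + 71)*190 - 12329 = (-2 + 71)*190 - 12329 = 69*190 - 12329 = 13110 - 12329 = 781)
1/(25743 + k) = 1/(25743 + 781) = 1/26524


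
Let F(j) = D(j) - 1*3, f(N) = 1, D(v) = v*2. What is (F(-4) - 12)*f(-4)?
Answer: -23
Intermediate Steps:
D(v) = 2*v
F(j) = -3 + 2*j (F(j) = 2*j - 1*3 = 2*j - 3 = -3 + 2*j)
(F(-4) - 12)*f(-4) = ((-3 + 2*(-4)) - 12)*1 = ((-3 - 8) - 12)*1 = (-11 - 12)*1 = -23*1 = -23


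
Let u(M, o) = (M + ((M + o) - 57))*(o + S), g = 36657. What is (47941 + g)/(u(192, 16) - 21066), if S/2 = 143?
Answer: 42299/41260 ≈ 1.0252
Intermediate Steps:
S = 286 (S = 2*143 = 286)
u(M, o) = (286 + o)*(-57 + o + 2*M) (u(M, o) = (M + ((M + o) - 57))*(o + 286) = (M + (-57 + M + o))*(286 + o) = (-57 + o + 2*M)*(286 + o) = (286 + o)*(-57 + o + 2*M))
(47941 + g)/(u(192, 16) - 21066) = (47941 + 36657)/((-16302 + 16² + 229*16 + 572*192 + 2*192*16) - 21066) = 84598/((-16302 + 256 + 3664 + 109824 + 6144) - 21066) = 84598/(103586 - 21066) = 84598/82520 = 84598*(1/82520) = 42299/41260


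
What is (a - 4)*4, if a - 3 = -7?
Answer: -32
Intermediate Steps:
a = -4 (a = 3 - 7 = -4)
(a - 4)*4 = (-4 - 4)*4 = -8*4 = -32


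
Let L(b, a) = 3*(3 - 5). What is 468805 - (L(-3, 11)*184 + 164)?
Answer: 469745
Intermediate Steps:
L(b, a) = -6 (L(b, a) = 3*(-2) = -6)
468805 - (L(-3, 11)*184 + 164) = 468805 - (-6*184 + 164) = 468805 - (-1104 + 164) = 468805 - 1*(-940) = 468805 + 940 = 469745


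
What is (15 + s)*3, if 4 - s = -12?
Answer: 93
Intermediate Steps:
s = 16 (s = 4 - 1*(-12) = 4 + 12 = 16)
(15 + s)*3 = (15 + 16)*3 = 31*3 = 93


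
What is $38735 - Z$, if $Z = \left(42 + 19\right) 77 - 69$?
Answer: $34107$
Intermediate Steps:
$Z = 4628$ ($Z = 61 \cdot 77 - 69 = 4697 - 69 = 4628$)
$38735 - Z = 38735 - 4628 = 34107$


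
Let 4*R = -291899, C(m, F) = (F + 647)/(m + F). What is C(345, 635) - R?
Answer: 71516537/980 ≈ 72976.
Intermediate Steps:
C(m, F) = (647 + F)/(F + m)
R = -291899/4 (R = (¼)*(-291899) = -291899/4 ≈ -72975.)
C(345, 635) - R = (647 + 635)/(635 + 345) - 1*(-291899/4) = 1282/980 + 291899/4 = (1/980)*1282 + 291899/4 = 641/490 + 291899/4 = 71516537/980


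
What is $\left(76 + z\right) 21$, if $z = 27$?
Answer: $2163$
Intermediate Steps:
$\left(76 + z\right) 21 = \left(76 + 27\right) 21 = 103 \cdot 21 = 2163$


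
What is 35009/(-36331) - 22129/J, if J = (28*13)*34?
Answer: -1237240083/449632456 ≈ -2.7517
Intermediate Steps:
J = 12376 (J = 364*34 = 12376)
35009/(-36331) - 22129/J = 35009/(-36331) - 22129/12376 = 35009*(-1/36331) - 22129*1/12376 = -35009/36331 - 22129/12376 = -1237240083/449632456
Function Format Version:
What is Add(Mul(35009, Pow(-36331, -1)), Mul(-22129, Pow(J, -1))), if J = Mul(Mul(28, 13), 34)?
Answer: Rational(-1237240083, 449632456) ≈ -2.7517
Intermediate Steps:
J = 12376 (J = Mul(364, 34) = 12376)
Add(Mul(35009, Pow(-36331, -1)), Mul(-22129, Pow(J, -1))) = Add(Mul(35009, Pow(-36331, -1)), Mul(-22129, Pow(12376, -1))) = Add(Mul(35009, Rational(-1, 36331)), Mul(-22129, Rational(1, 12376))) = Add(Rational(-35009, 36331), Rational(-22129, 12376)) = Rational(-1237240083, 449632456)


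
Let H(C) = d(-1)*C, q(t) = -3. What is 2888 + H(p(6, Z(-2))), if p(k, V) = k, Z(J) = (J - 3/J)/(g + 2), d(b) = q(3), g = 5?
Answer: 2870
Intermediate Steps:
d(b) = -3
Z(J) = -3/(7*J) + J/7 (Z(J) = (J - 3/J)/(5 + 2) = (J - 3/J)/7 = (J - 3/J)*(1/7) = -3/(7*J) + J/7)
H(C) = -3*C
2888 + H(p(6, Z(-2))) = 2888 - 3*6 = 2888 - 18 = 2870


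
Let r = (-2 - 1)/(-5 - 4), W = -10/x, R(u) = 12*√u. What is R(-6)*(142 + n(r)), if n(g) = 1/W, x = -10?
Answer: 1716*I*√6 ≈ 4203.3*I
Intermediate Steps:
W = 1 (W = -10/(-10) = -10*(-⅒) = 1)
r = ⅓ (r = -3/(-9) = -3*(-⅑) = ⅓ ≈ 0.33333)
n(g) = 1 (n(g) = 1/1 = 1)
R(-6)*(142 + n(r)) = (12*√(-6))*(142 + 1) = (12*(I*√6))*143 = (12*I*√6)*143 = 1716*I*√6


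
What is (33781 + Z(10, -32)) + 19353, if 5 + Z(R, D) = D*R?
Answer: 52809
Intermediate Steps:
Z(R, D) = -5 + D*R
(33781 + Z(10, -32)) + 19353 = (33781 + (-5 - 32*10)) + 19353 = (33781 + (-5 - 320)) + 19353 = (33781 - 325) + 19353 = 33456 + 19353 = 52809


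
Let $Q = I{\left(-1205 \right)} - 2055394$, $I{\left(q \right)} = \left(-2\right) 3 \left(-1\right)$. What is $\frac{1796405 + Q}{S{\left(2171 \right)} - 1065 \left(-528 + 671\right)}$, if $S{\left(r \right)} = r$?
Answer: $\frac{258983}{150124} \approx 1.7251$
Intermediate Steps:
$I{\left(q \right)} = 6$ ($I{\left(q \right)} = \left(-6\right) \left(-1\right) = 6$)
$Q = -2055388$ ($Q = 6 - 2055394 = -2055388$)
$\frac{1796405 + Q}{S{\left(2171 \right)} - 1065 \left(-528 + 671\right)} = \frac{1796405 - 2055388}{2171 - 1065 \left(-528 + 671\right)} = - \frac{258983}{2171 - 152295} = - \frac{258983}{-150124} = \left(-258983\right) \left(- \frac{1}{150124}\right) = \frac{258983}{150124}$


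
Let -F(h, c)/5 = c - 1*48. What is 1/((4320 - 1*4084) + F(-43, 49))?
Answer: 1/231 ≈ 0.0043290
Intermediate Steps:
F(h, c) = 240 - 5*c (F(h, c) = -5*(c - 1*48) = -5*(c - 48) = -5*(-48 + c) = 240 - 5*c)
1/((4320 - 1*4084) + F(-43, 49)) = 1/((4320 - 1*4084) + (240 - 5*49)) = 1/((4320 - 4084) + (240 - 245)) = 1/(236 - 5) = 1/231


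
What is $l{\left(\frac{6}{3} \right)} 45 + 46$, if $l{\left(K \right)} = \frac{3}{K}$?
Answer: $\frac{227}{2} \approx 113.5$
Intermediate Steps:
$l{\left(\frac{6}{3} \right)} 45 + 46 = \frac{3}{6 \cdot \frac{1}{3}} \cdot 45 + 46 = \frac{3}{2} \cdot 45 + 46 = \frac{135}{2} + 46 = \frac{227}{2}$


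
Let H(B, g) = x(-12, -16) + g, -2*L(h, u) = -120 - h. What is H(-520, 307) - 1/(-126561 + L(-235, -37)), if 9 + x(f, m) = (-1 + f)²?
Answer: 118261681/253237 ≈ 467.00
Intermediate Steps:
x(f, m) = -9 + (-1 + f)²
L(h, u) = 60 + h/2 (L(h, u) = -(-120 - h)/2 = 60 + h/2)
H(B, g) = 160 + g (H(B, g) = (-9 + (-1 - 12)²) + g = (-9 + (-13)²) + g = (-9 + 169) + g = 160 + g)
H(-520, 307) - 1/(-126561 + L(-235, -37)) = (160 + 307) - 1/(-126561 + (60 + (½)*(-235))) = 467 - 1/(-126561 + (60 - 235/2)) = 467 - 1/(-126561 - 115/2) = 467 - 1/(-253237/2) = 467 - 1*(-2/253237) = 467 + 2/253237 = 118261681/253237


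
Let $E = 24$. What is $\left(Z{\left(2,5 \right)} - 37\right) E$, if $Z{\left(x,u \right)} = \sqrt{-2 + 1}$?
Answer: $-888 + 24 i \approx -888.0 + 24.0 i$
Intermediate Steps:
$Z{\left(x,u \right)} = i$ ($Z{\left(x,u \right)} = \sqrt{-1} = i$)
$\left(Z{\left(2,5 \right)} - 37\right) E = \left(i - 37\right) 24 = \left(-37 + i\right) 24 = -888 + 24 i$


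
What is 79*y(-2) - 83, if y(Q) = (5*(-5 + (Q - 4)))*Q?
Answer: 8607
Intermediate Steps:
y(Q) = Q*(-45 + 5*Q) (y(Q) = (5*(-5 + (-4 + Q)))*Q = (5*(-9 + Q))*Q = (-45 + 5*Q)*Q = Q*(-45 + 5*Q))
79*y(-2) - 83 = 79*(5*(-2)*(-9 - 2)) - 83 = 79*(5*(-2)*(-11)) - 83 = 79*110 - 83 = 8690 - 83 = 8607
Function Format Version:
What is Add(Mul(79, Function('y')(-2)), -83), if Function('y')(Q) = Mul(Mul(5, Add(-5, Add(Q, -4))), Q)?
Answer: 8607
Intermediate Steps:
Function('y')(Q) = Mul(Q, Add(-45, Mul(5, Q))) (Function('y')(Q) = Mul(Mul(5, Add(-5, Add(-4, Q))), Q) = Mul(Mul(5, Add(-9, Q)), Q) = Mul(Add(-45, Mul(5, Q)), Q) = Mul(Q, Add(-45, Mul(5, Q))))
Add(Mul(79, Function('y')(-2)), -83) = Add(Mul(79, Mul(5, -2, Add(-9, -2))), -83) = Add(Mul(79, Mul(5, -2, -11)), -83) = Add(Mul(79, 110), -83) = Add(8690, -83) = 8607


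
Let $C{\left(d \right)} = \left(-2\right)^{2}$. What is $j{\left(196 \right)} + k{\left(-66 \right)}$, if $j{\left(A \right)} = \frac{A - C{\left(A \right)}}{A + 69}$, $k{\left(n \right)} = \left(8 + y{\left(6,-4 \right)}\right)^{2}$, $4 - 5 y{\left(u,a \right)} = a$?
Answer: $\frac{123072}{1325} \approx 92.885$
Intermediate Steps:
$y{\left(u,a \right)} = \frac{4}{5} - \frac{a}{5}$
$C{\left(d \right)} = 4$
$k{\left(n \right)} = \frac{2304}{25}$ ($k{\left(n \right)} = \left(8 + \left(\frac{4}{5} - - \frac{4}{5}\right)\right)^{2} = \left(8 + \left(\frac{4}{5} + \frac{4}{5}\right)\right)^{2} = \left(8 + \frac{8}{5}\right)^{2} = \left(\frac{48}{5}\right)^{2} = \frac{2304}{25}$)
$j{\left(A \right)} = \frac{-4 + A}{69 + A}$ ($j{\left(A \right)} = \frac{A - 4}{A + 69} = \frac{A - 4}{69 + A} = \frac{-4 + A}{69 + A}$)
$j{\left(196 \right)} + k{\left(-66 \right)} = \frac{-4 + 196}{69 + 196} + \frac{2304}{25} = \frac{1}{265} \cdot 192 + \frac{2304}{25} = \frac{192}{265} + \frac{2304}{25} = \frac{123072}{1325}$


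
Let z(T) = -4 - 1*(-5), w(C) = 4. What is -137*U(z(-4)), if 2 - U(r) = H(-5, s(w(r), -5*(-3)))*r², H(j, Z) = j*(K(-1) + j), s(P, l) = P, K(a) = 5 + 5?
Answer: -3699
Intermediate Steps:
z(T) = 1 (z(T) = -4 + 5 = 1)
K(a) = 10
H(j, Z) = j*(10 + j)
U(r) = 2 + 25*r² (U(r) = 2 - (-5*(10 - 5))*r² = 2 - (-5*5)*r² = 2 - (-25)*r² = 2 + 25*r²)
-137*U(z(-4)) = -137*(2 + 25*1²) = -137*(2 + 25*1) = -137*(2 + 25) = -137*27 = -3699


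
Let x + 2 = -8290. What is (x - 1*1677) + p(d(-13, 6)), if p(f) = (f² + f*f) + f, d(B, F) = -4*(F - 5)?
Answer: -9941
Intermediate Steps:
x = -8292 (x = -2 - 8290 = -8292)
d(B, F) = 20 - 4*F (d(B, F) = -4*(-5 + F) = 20 - 4*F)
p(f) = f + 2*f² (p(f) = (f² + f²) + f = 2*f² + f = f + 2*f²)
(x - 1*1677) + p(d(-13, 6)) = (-8292 - 1*1677) + (20 - 4*6)*(1 + 2*(20 - 4*6)) = (-8292 - 1677) + (20 - 24)*(1 + 2*(20 - 24)) = -9969 - 4*(1 + 2*(-4)) = -9969 - 4*(1 - 8) = -9969 - 4*(-7) = -9969 + 28 = -9941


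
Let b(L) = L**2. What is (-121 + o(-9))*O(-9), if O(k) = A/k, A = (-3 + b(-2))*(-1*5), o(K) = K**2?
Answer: -200/9 ≈ -22.222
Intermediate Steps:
A = -5 (A = (-3 + (-2)**2)*(-1*5) = (-3 + 4)*(-5) = 1*(-5) = -5)
O(k) = -5/k
(-121 + o(-9))*O(-9) = (-121 + (-9)**2)*(-5/(-9)) = (-121 + 81)*(-5*(-1/9)) = -40*5/9 = -200/9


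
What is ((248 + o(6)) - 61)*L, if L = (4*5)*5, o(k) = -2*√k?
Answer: 18700 - 200*√6 ≈ 18210.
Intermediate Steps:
L = 100 (L = 20*5 = 100)
((248 + o(6)) - 61)*L = ((248 - 2*√6) - 61)*100 = (187 - 2*√6)*100 = 18700 - 200*√6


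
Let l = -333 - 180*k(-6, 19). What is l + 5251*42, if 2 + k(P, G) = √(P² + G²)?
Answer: 220569 - 180*√397 ≈ 2.1698e+5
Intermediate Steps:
k(P, G) = -2 + √(G² + P²) (k(P, G) = -2 + √(P² + G²) = -2 + √(G² + P²))
l = 27 - 180*√397 (l = -333 - 180*(-2 + √(19² + (-6)²)) = -333 - 180*(-2 + √(361 + 36)) = -333 - 180*(-2 + √397) = -333 + (360 - 180*√397) = 27 - 180*√397 ≈ -3559.5)
l + 5251*42 = (27 - 180*√397) + 5251*42 = (27 - 180*√397) + 220542 = 220569 - 180*√397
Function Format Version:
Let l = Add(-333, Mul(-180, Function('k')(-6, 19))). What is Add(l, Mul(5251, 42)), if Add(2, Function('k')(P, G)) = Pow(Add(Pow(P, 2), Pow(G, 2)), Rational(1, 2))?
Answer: Add(220569, Mul(-180, Pow(397, Rational(1, 2)))) ≈ 2.1698e+5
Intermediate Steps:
Function('k')(P, G) = Add(-2, Pow(Add(Pow(G, 2), Pow(P, 2)), Rational(1, 2))) (Function('k')(P, G) = Add(-2, Pow(Add(Pow(P, 2), Pow(G, 2)), Rational(1, 2))) = Add(-2, Pow(Add(Pow(G, 2), Pow(P, 2)), Rational(1, 2))))
l = Add(27, Mul(-180, Pow(397, Rational(1, 2)))) (l = Add(-333, Mul(-180, Add(-2, Pow(Add(Pow(19, 2), Pow(-6, 2)), Rational(1, 2))))) = Add(-333, Mul(-180, Add(-2, Pow(Add(361, 36), Rational(1, 2))))) = Add(-333, Mul(-180, Add(-2, Pow(397, Rational(1, 2))))) = Add(-333, Add(360, Mul(-180, Pow(397, Rational(1, 2))))) = Add(27, Mul(-180, Pow(397, Rational(1, 2)))) ≈ -3559.5)
Add(l, Mul(5251, 42)) = Add(Add(27, Mul(-180, Pow(397, Rational(1, 2)))), Mul(5251, 42)) = Add(Add(27, Mul(-180, Pow(397, Rational(1, 2)))), 220542) = Add(220569, Mul(-180, Pow(397, Rational(1, 2))))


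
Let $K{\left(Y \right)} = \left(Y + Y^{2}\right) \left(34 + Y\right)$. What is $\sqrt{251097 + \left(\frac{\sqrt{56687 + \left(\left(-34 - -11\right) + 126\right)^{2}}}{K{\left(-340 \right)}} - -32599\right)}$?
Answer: $\frac{\sqrt{8479943546961600 - 3390 \sqrt{4206}}}{172890} \approx 532.63$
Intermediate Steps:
$K{\left(Y \right)} = \left(34 + Y\right) \left(Y + Y^{2}\right)$
$\sqrt{251097 + \left(\frac{\sqrt{56687 + \left(\left(-34 - -11\right) + 126\right)^{2}}}{K{\left(-340 \right)}} - -32599\right)} = \sqrt{251097 + \left(\frac{\sqrt{56687 + \left(\left(-34 - -11\right) + 126\right)^{2}}}{\left(-340\right) \left(34 + \left(-340\right)^{2} + 35 \left(-340\right)\right)} - -32599\right)} = \sqrt{251097 + \left(\frac{\sqrt{56687 + \left(\left(-34 + 11\right) + 126\right)^{2}}}{\left(-340\right) \left(34 + 115600 - 11900\right)} + 32599\right)} = \sqrt{251097 + \left(\frac{\sqrt{56687 + \left(-23 + 126\right)^{2}}}{\left(-340\right) 103734} + 32599\right)} = \sqrt{251097 + \left(\frac{\sqrt{56687 + 103^{2}}}{-35269560} + 32599\right)} = \sqrt{251097 + \left(\sqrt{56687 + 10609} \left(- \frac{1}{35269560}\right) + 32599\right)} = \sqrt{251097 + \left(\sqrt{67296} \left(- \frac{1}{35269560}\right) + 32599\right)} = \sqrt{251097 + \left(4 \sqrt{4206} \left(- \frac{1}{35269560}\right) + 32599\right)} = \sqrt{251097 + \left(- \frac{\sqrt{4206}}{8817390} + 32599\right)} = \sqrt{251097 + \left(32599 - \frac{\sqrt{4206}}{8817390}\right)} = \sqrt{283696 - \frac{\sqrt{4206}}{8817390}}$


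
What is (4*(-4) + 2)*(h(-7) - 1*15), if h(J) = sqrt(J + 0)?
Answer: 210 - 14*I*sqrt(7) ≈ 210.0 - 37.041*I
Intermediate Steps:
h(J) = sqrt(J)
(4*(-4) + 2)*(h(-7) - 1*15) = (4*(-4) + 2)*(sqrt(-7) - 1*15) = (-16 + 2)*(I*sqrt(7) - 15) = -14*(-15 + I*sqrt(7)) = 210 - 14*I*sqrt(7)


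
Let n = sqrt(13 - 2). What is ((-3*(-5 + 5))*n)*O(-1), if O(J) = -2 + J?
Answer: 0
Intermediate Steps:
n = sqrt(11) ≈ 3.3166
((-3*(-5 + 5))*n)*O(-1) = ((-3*(-5 + 5))*sqrt(11))*(-2 - 1) = ((-3*0)*sqrt(11))*(-3) = (0*sqrt(11))*(-3) = 0*(-3) = 0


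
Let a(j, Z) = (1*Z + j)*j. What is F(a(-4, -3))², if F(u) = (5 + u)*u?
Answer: 853776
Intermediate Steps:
a(j, Z) = j*(Z + j) (a(j, Z) = (Z + j)*j = j*(Z + j))
F(u) = u*(5 + u)
F(a(-4, -3))² = ((-4*(-3 - 4))*(5 - 4*(-3 - 4)))² = ((-4*(-7))*(5 - 4*(-7)))² = (28*(5 + 28))² = (28*33)² = 924² = 853776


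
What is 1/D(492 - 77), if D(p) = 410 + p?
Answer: 1/825 ≈ 0.0012121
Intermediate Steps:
1/D(492 - 77) = 1/(410 + (492 - 77)) = 1/(410 + 415) = 1/825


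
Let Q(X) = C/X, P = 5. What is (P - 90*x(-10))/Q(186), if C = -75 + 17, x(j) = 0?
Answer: -465/29 ≈ -16.034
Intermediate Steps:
C = -58
Q(X) = -58/X
(P - 90*x(-10))/Q(186) = (5 - 90*0)/((-58/186)) = (5 + 0)/((-58*1/186)) = 5/(-29/93) = 5*(-93/29) = -465/29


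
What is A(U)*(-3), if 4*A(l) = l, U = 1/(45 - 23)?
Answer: -3/88 ≈ -0.034091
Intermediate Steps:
U = 1/22 ≈ 0.045455
A(l) = l/4
A(U)*(-3) = ((¼)*(1/22))*(-3) = (1/88)*(-3) = -3/88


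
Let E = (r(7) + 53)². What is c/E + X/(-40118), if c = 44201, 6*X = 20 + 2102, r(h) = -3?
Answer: 2658557327/150442500 ≈ 17.672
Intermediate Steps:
X = 1061/3 (X = (20 + 2102)/6 = (⅙)*2122 = 1061/3 ≈ 353.67)
E = 2500 (E = (-3 + 53)² = 50² = 2500)
c/E + X/(-40118) = 44201/2500 + (1061/3)/(-40118) = 44201*(1/2500) + (1061/3)*(-1/40118) = 44201/2500 - 1061/120354 = 2658557327/150442500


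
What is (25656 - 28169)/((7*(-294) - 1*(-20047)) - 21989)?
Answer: 2513/4000 ≈ 0.62825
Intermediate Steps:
(25656 - 28169)/((7*(-294) - 1*(-20047)) - 21989) = -2513/((-2058 + 20047) - 21989) = -2513/(17989 - 21989) = -2513/(-4000) = -2513*(-1/4000) = 2513/4000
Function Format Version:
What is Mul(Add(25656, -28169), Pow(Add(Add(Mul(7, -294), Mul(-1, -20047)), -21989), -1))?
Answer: Rational(2513, 4000) ≈ 0.62825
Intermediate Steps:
Mul(Add(25656, -28169), Pow(Add(Add(Mul(7, -294), Mul(-1, -20047)), -21989), -1)) = Mul(-2513, Pow(Add(Add(-2058, 20047), -21989), -1)) = Mul(-2513, Pow(Add(17989, -21989), -1)) = Mul(-2513, Pow(-4000, -1)) = Mul(-2513, Rational(-1, 4000)) = Rational(2513, 4000)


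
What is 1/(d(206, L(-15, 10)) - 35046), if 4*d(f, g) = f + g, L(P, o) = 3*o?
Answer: -1/34987 ≈ -2.8582e-5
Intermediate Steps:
d(f, g) = f/4 + g/4 (d(f, g) = (f + g)/4 = f/4 + g/4)
1/(d(206, L(-15, 10)) - 35046) = 1/(((1/4)*206 + (3*10)/4) - 35046) = 1/((103/2 + (1/4)*30) - 35046) = 1/((103/2 + 15/2) - 35046) = 1/(59 - 35046) = 1/(-34987) = -1/34987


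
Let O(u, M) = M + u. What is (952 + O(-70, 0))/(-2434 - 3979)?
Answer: -882/6413 ≈ -0.13753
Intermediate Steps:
(952 + O(-70, 0))/(-2434 - 3979) = (952 + (0 - 70))/(-2434 - 3979) = (952 - 70)/(-6413) = 882*(-1/6413) = -882/6413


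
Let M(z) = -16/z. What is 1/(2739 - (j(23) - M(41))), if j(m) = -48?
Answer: 41/114251 ≈ 0.00035886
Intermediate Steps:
1/(2739 - (j(23) - M(41))) = 1/(2739 - (-48 - (-16)/41)) = 1/(2739 - (-48 - 1*(-16/41))) = 1/(2739 - (-48 + 16/41)) = 1/(2739 - 1*(-1952/41)) = 1/(2739 + 1952/41) = 1/(114251/41) = 41/114251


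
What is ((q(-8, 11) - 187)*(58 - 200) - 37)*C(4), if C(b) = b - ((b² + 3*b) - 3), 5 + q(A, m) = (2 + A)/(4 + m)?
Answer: -2864799/5 ≈ -5.7296e+5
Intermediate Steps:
q(A, m) = -5 + (2 + A)/(4 + m)
C(b) = 3 - b² - 2*b (C(b) = b - (-3 + b² + 3*b) = b + (3 - b² - 3*b) = 3 - b² - 2*b)
((q(-8, 11) - 187)*(58 - 200) - 37)*C(4) = (((-18 - 8 - 5*11)/(4 + 11) - 187)*(58 - 200) - 37)*(3 - 1*4² - 2*4) = (((-18 - 8 - 55)/15 - 187)*(-142) - 37)*(3 - 1*16 - 8) = (((1/15)*(-81) - 187)*(-142) - 37)*(3 - 16 - 8) = ((-27/5 - 187)*(-142) - 37)*(-21) = (-962/5*(-142) - 37)*(-21) = (136604/5 - 37)*(-21) = (136419/5)*(-21) = -2864799/5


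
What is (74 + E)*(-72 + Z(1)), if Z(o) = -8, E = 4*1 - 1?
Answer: -6160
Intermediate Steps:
E = 3 (E = 4 - 1 = 3)
(74 + E)*(-72 + Z(1)) = (74 + 3)*(-72 - 8) = 77*(-80) = -6160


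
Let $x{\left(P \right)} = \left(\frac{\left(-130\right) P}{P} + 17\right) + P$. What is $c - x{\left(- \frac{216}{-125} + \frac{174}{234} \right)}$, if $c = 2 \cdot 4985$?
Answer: $\frac{49142576}{4875} \approx 10081.0$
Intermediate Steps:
$c = 9970$
$x{\left(P \right)} = -113 + P$ ($x{\left(P \right)} = \left(-130 + 17\right) + P = -113 + P$)
$c - x{\left(- \frac{216}{-125} + \frac{174}{234} \right)} = 9970 - \left(-113 + \left(- \frac{216}{-125} + \frac{174}{234}\right)\right) = 9970 - \left(-113 + \left(\left(-216\right) \left(- \frac{1}{125}\right) + 174 \cdot \frac{1}{234}\right)\right) = 9970 - \left(-113 + \left(\frac{216}{125} + \frac{29}{39}\right)\right) = 9970 - \left(-113 + \frac{12049}{4875}\right) = 9970 - - \frac{538826}{4875} = 9970 + \frac{538826}{4875} = \frac{49142576}{4875}$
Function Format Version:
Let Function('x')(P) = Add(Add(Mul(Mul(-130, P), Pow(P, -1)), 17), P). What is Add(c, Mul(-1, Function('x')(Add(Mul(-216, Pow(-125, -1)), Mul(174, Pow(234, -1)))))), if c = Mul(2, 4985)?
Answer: Rational(49142576, 4875) ≈ 10081.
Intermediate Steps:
c = 9970
Function('x')(P) = Add(-113, P) (Function('x')(P) = Add(Add(-130, 17), P) = Add(-113, P))
Add(c, Mul(-1, Function('x')(Add(Mul(-216, Pow(-125, -1)), Mul(174, Pow(234, -1)))))) = Add(9970, Mul(-1, Add(-113, Add(Mul(-216, Pow(-125, -1)), Mul(174, Pow(234, -1)))))) = Add(9970, Mul(-1, Add(-113, Add(Mul(-216, Rational(-1, 125)), Mul(174, Rational(1, 234)))))) = Add(9970, Mul(-1, Add(-113, Add(Rational(216, 125), Rational(29, 39))))) = Add(9970, Mul(-1, Add(-113, Rational(12049, 4875)))) = Add(9970, Mul(-1, Rational(-538826, 4875))) = Add(9970, Rational(538826, 4875)) = Rational(49142576, 4875)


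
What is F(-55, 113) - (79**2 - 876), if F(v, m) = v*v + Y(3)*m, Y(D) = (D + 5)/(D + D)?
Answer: -6568/3 ≈ -2189.3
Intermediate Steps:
Y(D) = (5 + D)/(2*D) (Y(D) = (5 + D)/((2*D)) = (5 + D)*(1/(2*D)) = (5 + D)/(2*D))
F(v, m) = v**2 + 4*m/3 (F(v, m) = v*v + ((1/2)*(5 + 3)/3)*m = v**2 + ((1/2)*(1/3)*8)*m = v**2 + 4*m/3)
F(-55, 113) - (79**2 - 876) = ((-55)**2 + (4/3)*113) - (79**2 - 876) = (3025 + 452/3) - (6241 - 876) = 9527/3 - 1*5365 = 9527/3 - 5365 = -6568/3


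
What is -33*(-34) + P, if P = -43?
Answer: 1079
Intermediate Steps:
-33*(-34) + P = -33*(-34) - 43 = 1122 - 43 = 1079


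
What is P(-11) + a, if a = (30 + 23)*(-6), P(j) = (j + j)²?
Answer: 166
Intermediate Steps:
P(j) = 4*j² (P(j) = (2*j)² = 4*j²)
a = -318 (a = 53*(-6) = -318)
P(-11) + a = 4*(-11)² - 318 = 4*121 - 318 = 484 - 318 = 166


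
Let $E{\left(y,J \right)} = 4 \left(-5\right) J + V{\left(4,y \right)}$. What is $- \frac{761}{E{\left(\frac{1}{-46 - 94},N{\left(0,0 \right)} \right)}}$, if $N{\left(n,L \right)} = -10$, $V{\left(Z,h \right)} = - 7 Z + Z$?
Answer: $- \frac{761}{176} \approx -4.3239$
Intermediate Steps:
$V{\left(Z,h \right)} = - 6 Z$
$E{\left(y,J \right)} = -24 - 20 J$ ($E{\left(y,J \right)} = 4 \left(-5\right) J - 24 = - 20 J - 24 = -24 - 20 J$)
$- \frac{761}{E{\left(\frac{1}{-46 - 94},N{\left(0,0 \right)} \right)}} = - \frac{761}{-24 - -200} = - \frac{761}{-24 + 200} = - \frac{761}{176}$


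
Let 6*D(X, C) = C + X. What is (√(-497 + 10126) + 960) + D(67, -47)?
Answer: 2890/3 + √9629 ≈ 1061.5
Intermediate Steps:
D(X, C) = C/6 + X/6 (D(X, C) = (C + X)/6 = C/6 + X/6)
(√(-497 + 10126) + 960) + D(67, -47) = (√(-497 + 10126) + 960) + ((⅙)*(-47) + (⅙)*67) = (√9629 + 960) + (-47/6 + 67/6) = (960 + √9629) + 10/3 = 2890/3 + √9629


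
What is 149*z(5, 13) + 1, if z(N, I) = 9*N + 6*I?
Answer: 18328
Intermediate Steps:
z(N, I) = 6*I + 9*N
149*z(5, 13) + 1 = 149*(6*13 + 9*5) + 1 = 149*(78 + 45) + 1 = 149*123 + 1 = 18327 + 1 = 18328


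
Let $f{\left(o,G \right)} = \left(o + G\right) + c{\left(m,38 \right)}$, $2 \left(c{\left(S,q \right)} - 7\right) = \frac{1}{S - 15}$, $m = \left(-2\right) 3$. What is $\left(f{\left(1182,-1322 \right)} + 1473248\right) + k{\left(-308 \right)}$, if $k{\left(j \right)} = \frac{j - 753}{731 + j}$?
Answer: $\frac{8723772035}{5922} \approx 1.4731 \cdot 10^{6}$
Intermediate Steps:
$m = -6$
$c{\left(S,q \right)} = 7 + \frac{1}{2 \left(-15 + S\right)}$ ($c{\left(S,q \right)} = 7 + \frac{1}{2 \left(S - 15\right)} = 7 + \frac{1}{2 \left(-15 + S\right)}$)
$f{\left(o,G \right)} = \frac{293}{42} + G + o$ ($f{\left(o,G \right)} = \left(o + G\right) + \frac{-209 + 14 \left(-6\right)}{2 \left(-15 - 6\right)} = \left(G + o\right) + \frac{-209 - 84}{2 \left(-21\right)} = \left(G + o\right) + \frac{1}{2} \left(- \frac{1}{21}\right) \left(-293\right) = \left(G + o\right) + \frac{293}{42} = \frac{293}{42} + G + o$)
$k{\left(j \right)} = \frac{-753 + j}{731 + j}$
$\left(f{\left(1182,-1322 \right)} + 1473248\right) + k{\left(-308 \right)} = \left(\left(\frac{293}{42} - 1322 + 1182\right) + 1473248\right) + \frac{-753 - 308}{731 - 308} = \left(- \frac{5587}{42} + 1473248\right) + \frac{1}{423} \left(-1061\right) = \frac{61870829}{42} + \frac{1}{423} \left(-1061\right) = \frac{61870829}{42} - \frac{1061}{423} = \frac{8723772035}{5922}$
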